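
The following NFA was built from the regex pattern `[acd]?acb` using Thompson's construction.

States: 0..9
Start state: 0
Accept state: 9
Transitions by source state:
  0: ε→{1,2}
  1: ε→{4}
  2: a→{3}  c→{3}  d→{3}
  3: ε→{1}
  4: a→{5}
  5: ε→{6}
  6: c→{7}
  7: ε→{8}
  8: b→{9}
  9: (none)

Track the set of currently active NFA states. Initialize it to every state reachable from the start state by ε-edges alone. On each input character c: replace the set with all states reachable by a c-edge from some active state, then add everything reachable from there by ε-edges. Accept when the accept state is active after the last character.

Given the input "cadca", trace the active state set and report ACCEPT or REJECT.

Answer: REJECT

Derivation:
initial (ε-close {0}): {0,1,2,4}
'c' @ 1: {1,3,4}
'a' @ 2: {5,6}
'd' @ 3: {}  — no active states
rest 'ca' ignored (set empty)
end set {} — state 9 not in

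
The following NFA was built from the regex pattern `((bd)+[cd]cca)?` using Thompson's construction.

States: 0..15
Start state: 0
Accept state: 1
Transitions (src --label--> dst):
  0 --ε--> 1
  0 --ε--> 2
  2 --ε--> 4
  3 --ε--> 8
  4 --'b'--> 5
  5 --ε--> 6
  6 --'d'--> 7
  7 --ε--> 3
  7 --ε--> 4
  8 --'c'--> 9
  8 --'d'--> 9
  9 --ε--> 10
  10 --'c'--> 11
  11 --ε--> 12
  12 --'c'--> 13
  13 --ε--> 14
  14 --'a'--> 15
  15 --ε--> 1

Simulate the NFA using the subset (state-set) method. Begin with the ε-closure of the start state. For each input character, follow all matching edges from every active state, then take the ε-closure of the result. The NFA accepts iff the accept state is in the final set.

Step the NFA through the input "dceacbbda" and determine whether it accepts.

start: ε-closure({0}) = {0,1,2,4}
'd' @ 1: {}  — state set empty
rest 'ceacbbda' ignored (set empty)
end set {} — state 1 not in

Answer: REJECT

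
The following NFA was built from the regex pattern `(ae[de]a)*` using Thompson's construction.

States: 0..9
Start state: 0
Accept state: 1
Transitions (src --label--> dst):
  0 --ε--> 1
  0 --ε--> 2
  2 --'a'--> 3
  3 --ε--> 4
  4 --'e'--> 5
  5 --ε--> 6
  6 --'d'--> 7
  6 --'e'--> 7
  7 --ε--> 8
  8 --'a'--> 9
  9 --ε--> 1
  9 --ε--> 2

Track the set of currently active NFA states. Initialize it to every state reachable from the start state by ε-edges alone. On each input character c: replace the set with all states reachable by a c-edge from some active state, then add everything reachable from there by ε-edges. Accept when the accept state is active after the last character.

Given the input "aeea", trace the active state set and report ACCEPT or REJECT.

Answer: ACCEPT

Trace:
S₀ = ε-closure({0}) = {0,1,2}
'a' @ 1: {3,4}
'e' @ 2: {5,6}
'e' @ 3: {7,8}
'a' @ 4: {1,2,9}  (accept∈set)
end set {1,2,9} — state 1 in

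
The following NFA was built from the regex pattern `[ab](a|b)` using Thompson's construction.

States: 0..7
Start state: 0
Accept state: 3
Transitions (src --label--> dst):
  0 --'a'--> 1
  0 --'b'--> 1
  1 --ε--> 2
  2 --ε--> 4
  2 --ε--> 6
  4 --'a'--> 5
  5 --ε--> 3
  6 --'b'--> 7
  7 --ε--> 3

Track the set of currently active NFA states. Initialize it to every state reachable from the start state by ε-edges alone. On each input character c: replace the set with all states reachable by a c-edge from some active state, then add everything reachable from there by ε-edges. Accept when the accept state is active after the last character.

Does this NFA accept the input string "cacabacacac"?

Answer: REJECT

Derivation:
initial (ε-close {0}): {0}
'c' @ 1: {}  — dead — no transitions
rest 'acabacacac' ignored (set empty)
after full input: {}  (accept=3 not in)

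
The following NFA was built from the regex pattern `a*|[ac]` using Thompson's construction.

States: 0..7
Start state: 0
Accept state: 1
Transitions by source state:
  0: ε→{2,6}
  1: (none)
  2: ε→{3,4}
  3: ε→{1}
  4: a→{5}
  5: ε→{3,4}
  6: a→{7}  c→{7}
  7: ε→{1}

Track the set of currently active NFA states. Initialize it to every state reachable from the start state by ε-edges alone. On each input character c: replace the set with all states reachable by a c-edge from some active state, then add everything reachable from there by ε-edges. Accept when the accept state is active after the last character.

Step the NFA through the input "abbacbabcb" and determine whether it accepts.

Answer: REJECT

Steps:
start: ε-closure({0}) = {0,1,2,3,4,6}
'a' @ 1: {1,3,4,5,7}  (accept∈set)
'b' @ 2: {}  — state set empty
rest 'bacbabcb' ignored (set empty)
end set {} — state 1 not in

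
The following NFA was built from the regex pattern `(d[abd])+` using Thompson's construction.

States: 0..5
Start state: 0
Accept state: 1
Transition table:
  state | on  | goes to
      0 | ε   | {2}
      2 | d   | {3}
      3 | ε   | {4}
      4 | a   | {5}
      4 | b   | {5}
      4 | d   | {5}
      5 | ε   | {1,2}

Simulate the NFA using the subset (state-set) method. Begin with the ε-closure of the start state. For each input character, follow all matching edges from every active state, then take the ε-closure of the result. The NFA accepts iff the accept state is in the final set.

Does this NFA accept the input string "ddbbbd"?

Answer: REJECT

Derivation:
initial (ε-close {0}): {0,2}
'd' @ 1: {3,4}
'd' @ 2: {1,2,5}  (accept∈set)
'b' @ 3: {}  — dead — no transitions
rest 'bbd' ignored (set empty)
end set {} — state 1 not in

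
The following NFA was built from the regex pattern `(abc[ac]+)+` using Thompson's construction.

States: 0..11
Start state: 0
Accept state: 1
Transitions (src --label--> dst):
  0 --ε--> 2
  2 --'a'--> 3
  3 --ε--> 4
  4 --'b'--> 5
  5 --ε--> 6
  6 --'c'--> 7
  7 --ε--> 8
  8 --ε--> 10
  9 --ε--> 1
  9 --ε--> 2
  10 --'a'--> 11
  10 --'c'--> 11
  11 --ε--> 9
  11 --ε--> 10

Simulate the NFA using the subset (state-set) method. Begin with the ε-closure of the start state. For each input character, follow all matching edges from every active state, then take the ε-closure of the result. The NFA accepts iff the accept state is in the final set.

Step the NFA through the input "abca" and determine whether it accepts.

start: ε-closure({0}) = {0,2}
'a' @ 1: {3,4}
'b' @ 2: {5,6}
'c' @ 3: {7,8,10}
'a' @ 4: {1,2,9,10,11}  [accepting]
after full input: {1,2,9,10,11}  (accept=1 in)

Answer: ACCEPT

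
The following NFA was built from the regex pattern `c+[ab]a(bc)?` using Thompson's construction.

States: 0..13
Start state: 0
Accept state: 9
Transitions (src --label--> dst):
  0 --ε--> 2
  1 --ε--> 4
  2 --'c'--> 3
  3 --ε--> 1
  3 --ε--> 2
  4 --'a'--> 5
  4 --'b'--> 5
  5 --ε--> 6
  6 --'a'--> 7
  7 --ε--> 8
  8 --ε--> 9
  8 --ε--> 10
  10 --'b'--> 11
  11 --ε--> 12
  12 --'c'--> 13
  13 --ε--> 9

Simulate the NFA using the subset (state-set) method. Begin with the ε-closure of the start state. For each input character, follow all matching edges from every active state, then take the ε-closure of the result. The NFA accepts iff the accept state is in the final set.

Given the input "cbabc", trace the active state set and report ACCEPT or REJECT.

Answer: ACCEPT

Trace:
S₀ = ε-closure({0}) = {0,2}
'c' @ 1: {1,2,3,4}
'b' @ 2: {5,6}
'a' @ 3: {7,8,9,10}  ✓accept
'b' @ 4: {11,12}
'c' @ 5: {9,13}  ✓accept
final: {9,13}; accept 9 in set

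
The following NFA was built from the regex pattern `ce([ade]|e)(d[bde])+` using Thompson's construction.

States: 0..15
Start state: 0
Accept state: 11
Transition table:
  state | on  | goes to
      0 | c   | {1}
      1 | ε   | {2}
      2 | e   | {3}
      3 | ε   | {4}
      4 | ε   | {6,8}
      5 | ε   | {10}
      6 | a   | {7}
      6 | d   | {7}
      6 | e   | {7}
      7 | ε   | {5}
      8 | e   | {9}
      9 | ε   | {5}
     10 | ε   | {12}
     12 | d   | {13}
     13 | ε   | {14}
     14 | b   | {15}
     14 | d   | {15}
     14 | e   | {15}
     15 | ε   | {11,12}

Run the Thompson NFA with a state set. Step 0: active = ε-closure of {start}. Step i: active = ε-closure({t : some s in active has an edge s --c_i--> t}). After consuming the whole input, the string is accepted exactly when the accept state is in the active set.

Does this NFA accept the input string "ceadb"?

start: ε-closure({0}) = {0}
'c' @ 1: {1,2}
'e' @ 2: {3,4,6,8}
'a' @ 3: {5,7,10,12}
'd' @ 4: {13,14}
'b' @ 5: {11,12,15}  (accept∈set)
final: {11,12,15}; accept 11 in set

Answer: ACCEPT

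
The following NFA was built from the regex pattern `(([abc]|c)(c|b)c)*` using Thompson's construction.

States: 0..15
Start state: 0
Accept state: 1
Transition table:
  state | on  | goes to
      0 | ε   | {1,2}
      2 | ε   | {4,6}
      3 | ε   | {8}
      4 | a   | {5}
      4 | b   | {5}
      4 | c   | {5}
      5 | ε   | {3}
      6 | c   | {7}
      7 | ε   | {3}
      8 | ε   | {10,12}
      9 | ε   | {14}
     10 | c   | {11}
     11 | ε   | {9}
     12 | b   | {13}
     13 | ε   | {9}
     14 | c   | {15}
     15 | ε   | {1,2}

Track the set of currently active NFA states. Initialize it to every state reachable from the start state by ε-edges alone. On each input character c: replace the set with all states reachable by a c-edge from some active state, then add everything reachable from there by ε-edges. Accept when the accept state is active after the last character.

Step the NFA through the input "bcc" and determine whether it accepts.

Answer: ACCEPT

Trace:
initial (ε-close {0}): {0,1,2,4,6}
'b' @ 1: {3,5,8,10,12}
'c' @ 2: {9,11,14}
'c' @ 3: {1,2,4,6,15}  [accepting]
after full input: {1,2,4,6,15}  (accept=1 in)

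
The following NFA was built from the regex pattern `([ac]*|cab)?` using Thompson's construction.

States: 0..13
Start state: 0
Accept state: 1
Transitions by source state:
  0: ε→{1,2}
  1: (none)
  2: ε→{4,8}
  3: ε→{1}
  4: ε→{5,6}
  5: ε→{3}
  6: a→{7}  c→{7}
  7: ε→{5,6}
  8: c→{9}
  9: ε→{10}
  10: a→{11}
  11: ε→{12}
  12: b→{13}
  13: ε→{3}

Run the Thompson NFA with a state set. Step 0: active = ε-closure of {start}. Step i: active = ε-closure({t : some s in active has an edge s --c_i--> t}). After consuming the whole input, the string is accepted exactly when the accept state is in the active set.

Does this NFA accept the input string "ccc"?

Answer: ACCEPT

Trace:
initial (ε-close {0}): {0,1,2,3,4,5,6,8}
'c' @ 1: {1,3,5,6,7,9,10}  ✓accept
'c' @ 2: {1,3,5,6,7}  ✓accept
'c' @ 3: {1,3,5,6,7}  ✓accept
final: {1,3,5,6,7}; accept 1 in set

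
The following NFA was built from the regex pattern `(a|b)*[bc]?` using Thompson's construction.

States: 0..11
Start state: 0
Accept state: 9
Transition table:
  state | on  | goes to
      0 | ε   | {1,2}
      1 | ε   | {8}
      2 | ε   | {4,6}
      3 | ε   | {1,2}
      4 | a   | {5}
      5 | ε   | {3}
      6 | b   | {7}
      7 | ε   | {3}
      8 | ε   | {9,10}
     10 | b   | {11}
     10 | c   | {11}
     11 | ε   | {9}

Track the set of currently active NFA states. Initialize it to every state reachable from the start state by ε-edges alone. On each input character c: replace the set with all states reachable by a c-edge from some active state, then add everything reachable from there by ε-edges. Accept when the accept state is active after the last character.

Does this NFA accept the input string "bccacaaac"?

Answer: REJECT

Trace:
S₀ = ε-closure({0}) = {0,1,2,4,6,8,9,10}
'b' @ 1: {1,2,3,4,6,7,8,9,10,11}  [accepting]
'c' @ 2: {9,11}  [accepting]
'c' @ 3: {}  — state set empty
rest 'acaaac' ignored (set empty)
end set {} — state 9 not in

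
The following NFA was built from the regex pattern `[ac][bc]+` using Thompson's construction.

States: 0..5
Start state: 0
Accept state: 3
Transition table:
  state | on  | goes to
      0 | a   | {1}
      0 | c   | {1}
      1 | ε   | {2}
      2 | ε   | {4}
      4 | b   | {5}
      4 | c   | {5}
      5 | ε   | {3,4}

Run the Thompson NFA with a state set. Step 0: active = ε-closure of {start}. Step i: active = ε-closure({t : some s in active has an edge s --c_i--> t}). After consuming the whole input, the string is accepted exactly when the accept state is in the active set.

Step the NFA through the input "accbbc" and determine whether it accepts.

initial (ε-close {0}): {0}
'a' @ 1: {1,2,4}
'c' @ 2: {3,4,5}  ✓accept
'c' @ 3: {3,4,5}  ✓accept
'b' @ 4: {3,4,5}  ✓accept
'b' @ 5: {3,4,5}  ✓accept
'c' @ 6: {3,4,5}  ✓accept
after full input: {3,4,5}  (accept=3 in)

Answer: ACCEPT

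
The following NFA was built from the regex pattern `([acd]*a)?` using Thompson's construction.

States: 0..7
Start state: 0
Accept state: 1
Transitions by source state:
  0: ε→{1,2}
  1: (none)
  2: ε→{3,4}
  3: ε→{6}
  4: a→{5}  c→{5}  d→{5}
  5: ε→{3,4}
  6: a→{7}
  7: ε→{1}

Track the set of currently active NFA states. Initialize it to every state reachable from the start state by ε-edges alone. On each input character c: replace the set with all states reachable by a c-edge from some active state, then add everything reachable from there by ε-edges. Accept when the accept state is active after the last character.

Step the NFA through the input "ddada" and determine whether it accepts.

Answer: ACCEPT

Derivation:
initial (ε-close {0}): {0,1,2,3,4,6}
'd' @ 1: {3,4,5,6}
'd' @ 2: {3,4,5,6}
'a' @ 3: {1,3,4,5,6,7}  [accepting]
'd' @ 4: {3,4,5,6}
'a' @ 5: {1,3,4,5,6,7}  [accepting]
end set {1,3,4,5,6,7} — state 1 in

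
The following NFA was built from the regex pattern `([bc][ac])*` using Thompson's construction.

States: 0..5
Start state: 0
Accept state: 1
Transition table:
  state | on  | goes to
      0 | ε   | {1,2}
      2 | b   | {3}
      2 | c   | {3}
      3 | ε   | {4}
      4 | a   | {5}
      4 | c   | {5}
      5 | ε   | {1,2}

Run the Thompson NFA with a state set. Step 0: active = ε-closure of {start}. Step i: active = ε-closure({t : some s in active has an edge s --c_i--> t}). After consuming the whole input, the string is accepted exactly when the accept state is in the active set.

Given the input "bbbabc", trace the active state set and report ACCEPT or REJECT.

start: ε-closure({0}) = {0,1,2}
'b' @ 1: {3,4}
'b' @ 2: {}  — state set empty
rest 'babc' ignored (set empty)
end set {} — state 1 not in

Answer: REJECT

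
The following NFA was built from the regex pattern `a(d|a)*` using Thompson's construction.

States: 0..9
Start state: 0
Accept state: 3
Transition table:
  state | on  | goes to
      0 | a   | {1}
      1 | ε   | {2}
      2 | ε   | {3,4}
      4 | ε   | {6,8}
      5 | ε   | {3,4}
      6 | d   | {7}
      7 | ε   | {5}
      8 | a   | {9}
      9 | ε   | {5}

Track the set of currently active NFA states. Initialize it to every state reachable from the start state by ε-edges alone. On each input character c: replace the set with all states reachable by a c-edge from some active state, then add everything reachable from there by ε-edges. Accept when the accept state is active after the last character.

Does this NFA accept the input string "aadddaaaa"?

Answer: ACCEPT

Steps:
initial (ε-close {0}): {0}
'a' @ 1: {1,2,3,4,6,8}  (accept∈set)
'a' @ 2: {3,4,5,6,8,9}  (accept∈set)
'd' @ 3: {3,4,5,6,7,8}  (accept∈set)
'd' @ 4: {3,4,5,6,7,8}  (accept∈set)
'd' @ 5: {3,4,5,6,7,8}  (accept∈set)
'a' @ 6: {3,4,5,6,8,9}  (accept∈set)
'a' @ 7: {3,4,5,6,8,9}  (accept∈set)
'a' @ 8: {3,4,5,6,8,9}  (accept∈set)
'a' @ 9: {3,4,5,6,8,9}  (accept∈set)
after full input: {3,4,5,6,8,9}  (accept=3 in)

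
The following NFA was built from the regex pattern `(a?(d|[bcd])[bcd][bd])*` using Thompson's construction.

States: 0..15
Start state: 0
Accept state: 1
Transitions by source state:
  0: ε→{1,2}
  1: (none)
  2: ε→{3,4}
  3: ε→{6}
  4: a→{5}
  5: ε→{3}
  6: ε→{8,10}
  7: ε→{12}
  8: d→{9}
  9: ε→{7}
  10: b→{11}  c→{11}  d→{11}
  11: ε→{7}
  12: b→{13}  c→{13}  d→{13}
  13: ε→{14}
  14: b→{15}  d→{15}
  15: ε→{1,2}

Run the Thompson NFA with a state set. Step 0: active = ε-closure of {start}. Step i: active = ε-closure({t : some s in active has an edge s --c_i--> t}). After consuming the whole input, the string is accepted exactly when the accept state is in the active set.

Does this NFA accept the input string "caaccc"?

Answer: REJECT

Steps:
initial (ε-close {0}): {0,1,2,3,4,6,8,10}
'c' @ 1: {7,11,12}
'a' @ 2: {}  — state set empty
rest 'accc' ignored (set empty)
end set {} — state 1 not in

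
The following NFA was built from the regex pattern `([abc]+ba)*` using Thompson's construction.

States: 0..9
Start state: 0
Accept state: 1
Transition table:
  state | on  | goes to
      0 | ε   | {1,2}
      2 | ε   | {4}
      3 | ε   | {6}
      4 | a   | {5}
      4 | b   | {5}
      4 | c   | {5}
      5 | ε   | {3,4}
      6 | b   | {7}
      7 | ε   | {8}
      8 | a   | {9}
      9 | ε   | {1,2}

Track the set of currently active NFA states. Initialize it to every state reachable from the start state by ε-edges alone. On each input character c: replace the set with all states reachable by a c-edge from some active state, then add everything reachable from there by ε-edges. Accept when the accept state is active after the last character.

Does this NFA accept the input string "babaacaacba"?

start: ε-closure({0}) = {0,1,2,4}
'b' @ 1: {3,4,5,6}
'a' @ 2: {3,4,5,6}
'b' @ 3: {3,4,5,6,7,8}
'a' @ 4: {1,2,3,4,5,6,9}  ✓accept
'a' @ 5: {3,4,5,6}
'c' @ 6: {3,4,5,6}
'a' @ 7: {3,4,5,6}
'a' @ 8: {3,4,5,6}
'c' @ 9: {3,4,5,6}
'b' @ 10: {3,4,5,6,7,8}
'a' @ 11: {1,2,3,4,5,6,9}  ✓accept
final: {1,2,3,4,5,6,9}; accept 1 in set

Answer: ACCEPT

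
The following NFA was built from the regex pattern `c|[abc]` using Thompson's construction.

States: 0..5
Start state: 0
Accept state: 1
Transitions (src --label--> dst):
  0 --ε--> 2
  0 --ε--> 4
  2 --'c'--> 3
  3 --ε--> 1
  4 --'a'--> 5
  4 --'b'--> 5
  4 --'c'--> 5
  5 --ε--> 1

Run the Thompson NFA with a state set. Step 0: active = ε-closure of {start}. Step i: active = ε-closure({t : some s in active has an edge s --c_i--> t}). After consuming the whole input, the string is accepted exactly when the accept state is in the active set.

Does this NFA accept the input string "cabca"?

start: ε-closure({0}) = {0,2,4}
'c' @ 1: {1,3,5}  [accepting]
'a' @ 2: {}  — state set empty
rest 'bca' ignored (set empty)
end set {} — state 1 not in

Answer: REJECT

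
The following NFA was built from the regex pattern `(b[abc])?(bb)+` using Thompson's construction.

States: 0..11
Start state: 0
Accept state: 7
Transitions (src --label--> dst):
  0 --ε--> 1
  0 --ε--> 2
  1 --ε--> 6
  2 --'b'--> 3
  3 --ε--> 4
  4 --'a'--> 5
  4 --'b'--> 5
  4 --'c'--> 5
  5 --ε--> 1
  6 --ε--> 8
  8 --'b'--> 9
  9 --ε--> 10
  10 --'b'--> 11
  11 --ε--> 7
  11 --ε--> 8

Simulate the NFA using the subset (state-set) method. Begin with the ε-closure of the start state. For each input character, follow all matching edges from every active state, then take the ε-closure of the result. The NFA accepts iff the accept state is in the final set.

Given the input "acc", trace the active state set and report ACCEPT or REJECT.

Answer: REJECT

Steps:
initial (ε-close {0}): {0,1,2,6,8}
'a' @ 1: {}  — state set empty
rest 'cc' ignored (set empty)
end set {} — state 7 not in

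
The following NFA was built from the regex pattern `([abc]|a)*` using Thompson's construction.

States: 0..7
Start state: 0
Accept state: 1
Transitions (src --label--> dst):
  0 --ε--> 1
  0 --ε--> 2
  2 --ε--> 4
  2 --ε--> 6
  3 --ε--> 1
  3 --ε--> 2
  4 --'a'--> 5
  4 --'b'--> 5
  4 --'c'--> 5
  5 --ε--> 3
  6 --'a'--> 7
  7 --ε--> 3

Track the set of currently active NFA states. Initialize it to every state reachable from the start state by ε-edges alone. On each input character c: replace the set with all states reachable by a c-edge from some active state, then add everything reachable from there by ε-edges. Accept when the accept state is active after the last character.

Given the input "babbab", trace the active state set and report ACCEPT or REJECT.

initial (ε-close {0}): {0,1,2,4,6}
'b' @ 1: {1,2,3,4,5,6}  ✓accept
'a' @ 2: {1,2,3,4,5,6,7}  ✓accept
'b' @ 3: {1,2,3,4,5,6}  ✓accept
'b' @ 4: {1,2,3,4,5,6}  ✓accept
'a' @ 5: {1,2,3,4,5,6,7}  ✓accept
'b' @ 6: {1,2,3,4,5,6}  ✓accept
end set {1,2,3,4,5,6} — state 1 in

Answer: ACCEPT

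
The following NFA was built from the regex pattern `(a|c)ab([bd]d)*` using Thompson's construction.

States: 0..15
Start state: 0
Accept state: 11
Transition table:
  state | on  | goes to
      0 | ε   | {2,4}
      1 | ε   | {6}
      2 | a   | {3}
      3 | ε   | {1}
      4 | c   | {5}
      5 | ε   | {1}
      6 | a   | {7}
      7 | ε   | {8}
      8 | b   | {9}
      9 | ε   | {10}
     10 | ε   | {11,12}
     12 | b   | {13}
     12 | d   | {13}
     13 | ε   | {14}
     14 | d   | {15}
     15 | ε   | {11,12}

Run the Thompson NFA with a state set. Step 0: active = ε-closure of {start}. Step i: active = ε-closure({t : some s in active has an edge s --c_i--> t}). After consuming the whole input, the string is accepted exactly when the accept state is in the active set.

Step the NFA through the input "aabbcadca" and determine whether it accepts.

S₀ = ε-closure({0}) = {0,2,4}
'a' @ 1: {1,3,6}
'a' @ 2: {7,8}
'b' @ 3: {9,10,11,12}  ✓accept
'b' @ 4: {13,14}
'c' @ 5: {}  — dead — no transitions
rest 'adca' ignored (set empty)
after full input: {}  (accept=11 not in)

Answer: REJECT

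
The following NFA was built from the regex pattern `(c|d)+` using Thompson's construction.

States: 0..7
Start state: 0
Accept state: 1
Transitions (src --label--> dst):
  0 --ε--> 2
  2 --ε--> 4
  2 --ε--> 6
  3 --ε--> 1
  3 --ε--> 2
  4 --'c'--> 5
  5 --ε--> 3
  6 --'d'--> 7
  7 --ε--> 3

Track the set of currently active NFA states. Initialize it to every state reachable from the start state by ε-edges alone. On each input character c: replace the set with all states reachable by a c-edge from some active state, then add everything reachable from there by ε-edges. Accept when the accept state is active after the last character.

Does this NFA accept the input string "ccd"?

Answer: ACCEPT

Derivation:
S₀ = ε-closure({0}) = {0,2,4,6}
'c' @ 1: {1,2,3,4,5,6}  [accepting]
'c' @ 2: {1,2,3,4,5,6}  [accepting]
'd' @ 3: {1,2,3,4,6,7}  [accepting]
final: {1,2,3,4,6,7}; accept 1 in set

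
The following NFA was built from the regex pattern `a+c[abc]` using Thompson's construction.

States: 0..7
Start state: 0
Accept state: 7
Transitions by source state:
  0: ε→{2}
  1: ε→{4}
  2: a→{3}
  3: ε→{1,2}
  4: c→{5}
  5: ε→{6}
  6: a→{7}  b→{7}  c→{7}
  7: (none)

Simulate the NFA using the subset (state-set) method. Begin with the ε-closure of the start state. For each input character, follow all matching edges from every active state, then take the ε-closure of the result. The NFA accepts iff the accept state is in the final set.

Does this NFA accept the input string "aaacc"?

initial (ε-close {0}): {0,2}
'a' @ 1: {1,2,3,4}
'a' @ 2: {1,2,3,4}
'a' @ 3: {1,2,3,4}
'c' @ 4: {5,6}
'c' @ 5: {7}  ✓accept
end set {7} — state 7 in

Answer: ACCEPT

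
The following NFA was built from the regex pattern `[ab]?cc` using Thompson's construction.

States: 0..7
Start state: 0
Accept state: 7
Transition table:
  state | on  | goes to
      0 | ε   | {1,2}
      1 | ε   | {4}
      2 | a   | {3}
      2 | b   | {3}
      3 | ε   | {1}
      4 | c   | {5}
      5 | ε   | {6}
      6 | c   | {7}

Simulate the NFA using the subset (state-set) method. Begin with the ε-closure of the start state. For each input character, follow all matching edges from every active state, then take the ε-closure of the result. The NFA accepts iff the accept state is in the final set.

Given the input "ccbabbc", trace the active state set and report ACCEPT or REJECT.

S₀ = ε-closure({0}) = {0,1,2,4}
'c' @ 1: {5,6}
'c' @ 2: {7}  [accepting]
'b' @ 3: {}  — state set empty
rest 'abbc' ignored (set empty)
after full input: {}  (accept=7 not in)

Answer: REJECT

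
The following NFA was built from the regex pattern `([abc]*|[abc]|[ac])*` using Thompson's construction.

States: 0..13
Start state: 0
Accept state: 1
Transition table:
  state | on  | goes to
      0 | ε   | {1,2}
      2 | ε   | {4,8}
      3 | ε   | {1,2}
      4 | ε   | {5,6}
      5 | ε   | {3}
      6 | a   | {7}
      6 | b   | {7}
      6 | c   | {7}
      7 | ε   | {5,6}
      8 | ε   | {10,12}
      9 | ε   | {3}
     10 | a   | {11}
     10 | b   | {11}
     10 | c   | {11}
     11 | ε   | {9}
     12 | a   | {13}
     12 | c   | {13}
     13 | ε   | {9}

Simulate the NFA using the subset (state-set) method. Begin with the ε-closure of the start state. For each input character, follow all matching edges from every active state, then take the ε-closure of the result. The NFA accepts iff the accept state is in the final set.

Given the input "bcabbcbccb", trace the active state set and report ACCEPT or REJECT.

S₀ = ε-closure({0}) = {0,1,2,3,4,5,6,8,10,12}
'b' @ 1: {1,2,3,4,5,6,7,8,9,10,11,12}  [accepting]
'c' @ 2: {1,2,3,4,5,6,7,8,9,10,11,12,13}  [accepting]
'a' @ 3: {1,2,3,4,5,6,7,8,9,10,11,12,13}  [accepting]
'b' @ 4: {1,2,3,4,5,6,7,8,9,10,11,12}  [accepting]
'b' @ 5: {1,2,3,4,5,6,7,8,9,10,11,12}  [accepting]
'c' @ 6: {1,2,3,4,5,6,7,8,9,10,11,12,13}  [accepting]
'b' @ 7: {1,2,3,4,5,6,7,8,9,10,11,12}  [accepting]
'c' @ 8: {1,2,3,4,5,6,7,8,9,10,11,12,13}  [accepting]
'c' @ 9: {1,2,3,4,5,6,7,8,9,10,11,12,13}  [accepting]
'b' @ 10: {1,2,3,4,5,6,7,8,9,10,11,12}  [accepting]
final: {1,2,3,4,5,6,7,8,9,10,11,12}; accept 1 in set

Answer: ACCEPT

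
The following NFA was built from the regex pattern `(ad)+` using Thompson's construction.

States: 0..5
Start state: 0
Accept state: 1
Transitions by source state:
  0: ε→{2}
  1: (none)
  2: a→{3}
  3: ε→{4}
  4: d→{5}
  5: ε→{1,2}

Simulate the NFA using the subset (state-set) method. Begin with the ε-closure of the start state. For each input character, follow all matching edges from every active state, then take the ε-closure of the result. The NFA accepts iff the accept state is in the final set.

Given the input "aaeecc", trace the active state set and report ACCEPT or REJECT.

Answer: REJECT

Trace:
start: ε-closure({0}) = {0,2}
'a' @ 1: {3,4}
'a' @ 2: {}  — dead — no transitions
rest 'eecc' ignored (set empty)
final: {}; accept 1 not in set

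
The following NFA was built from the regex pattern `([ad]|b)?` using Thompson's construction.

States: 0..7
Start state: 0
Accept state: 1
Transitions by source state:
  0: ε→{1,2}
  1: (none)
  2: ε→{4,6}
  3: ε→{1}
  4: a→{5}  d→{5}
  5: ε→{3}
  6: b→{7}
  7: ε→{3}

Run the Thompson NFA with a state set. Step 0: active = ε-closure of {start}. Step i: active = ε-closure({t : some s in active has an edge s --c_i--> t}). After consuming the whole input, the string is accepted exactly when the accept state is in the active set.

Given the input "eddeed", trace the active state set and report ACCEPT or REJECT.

initial (ε-close {0}): {0,1,2,4,6}
'e' @ 1: {}  — state set empty
rest 'ddeed' ignored (set empty)
after full input: {}  (accept=1 not in)

Answer: REJECT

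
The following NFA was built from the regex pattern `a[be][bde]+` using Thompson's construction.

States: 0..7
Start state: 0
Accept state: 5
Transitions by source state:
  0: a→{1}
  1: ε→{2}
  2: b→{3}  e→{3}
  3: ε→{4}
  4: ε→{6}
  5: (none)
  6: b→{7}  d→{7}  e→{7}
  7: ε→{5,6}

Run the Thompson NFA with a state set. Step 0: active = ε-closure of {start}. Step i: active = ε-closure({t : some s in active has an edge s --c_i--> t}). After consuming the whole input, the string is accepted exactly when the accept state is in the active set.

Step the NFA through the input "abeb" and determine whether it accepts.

S₀ = ε-closure({0}) = {0}
'a' @ 1: {1,2}
'b' @ 2: {3,4,6}
'e' @ 3: {5,6,7}  [accepting]
'b' @ 4: {5,6,7}  [accepting]
end set {5,6,7} — state 5 in

Answer: ACCEPT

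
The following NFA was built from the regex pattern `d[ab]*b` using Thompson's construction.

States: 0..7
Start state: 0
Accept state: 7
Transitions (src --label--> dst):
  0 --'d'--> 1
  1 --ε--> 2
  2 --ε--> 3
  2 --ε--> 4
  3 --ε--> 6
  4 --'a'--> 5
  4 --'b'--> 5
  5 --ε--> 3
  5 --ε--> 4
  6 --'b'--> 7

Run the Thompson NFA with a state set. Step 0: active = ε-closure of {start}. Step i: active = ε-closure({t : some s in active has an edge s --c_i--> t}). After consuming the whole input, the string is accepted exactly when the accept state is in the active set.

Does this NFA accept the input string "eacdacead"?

Answer: REJECT

Trace:
initial (ε-close {0}): {0}
'e' @ 1: {}  — dead — no transitions
rest 'acdacead' ignored (set empty)
after full input: {}  (accept=7 not in)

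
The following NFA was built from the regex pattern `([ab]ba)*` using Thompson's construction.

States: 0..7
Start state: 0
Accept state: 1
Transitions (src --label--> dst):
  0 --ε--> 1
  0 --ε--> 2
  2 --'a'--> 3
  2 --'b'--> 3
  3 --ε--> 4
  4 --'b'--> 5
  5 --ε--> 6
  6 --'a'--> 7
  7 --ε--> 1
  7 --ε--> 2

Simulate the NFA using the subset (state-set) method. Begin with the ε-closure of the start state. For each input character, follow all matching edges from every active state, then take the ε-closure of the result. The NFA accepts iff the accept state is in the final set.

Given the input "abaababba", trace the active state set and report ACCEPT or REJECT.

Answer: ACCEPT

Derivation:
S₀ = ε-closure({0}) = {0,1,2}
'a' @ 1: {3,4}
'b' @ 2: {5,6}
'a' @ 3: {1,2,7}  (accept∈set)
'a' @ 4: {3,4}
'b' @ 5: {5,6}
'a' @ 6: {1,2,7}  (accept∈set)
'b' @ 7: {3,4}
'b' @ 8: {5,6}
'a' @ 9: {1,2,7}  (accept∈set)
end set {1,2,7} — state 1 in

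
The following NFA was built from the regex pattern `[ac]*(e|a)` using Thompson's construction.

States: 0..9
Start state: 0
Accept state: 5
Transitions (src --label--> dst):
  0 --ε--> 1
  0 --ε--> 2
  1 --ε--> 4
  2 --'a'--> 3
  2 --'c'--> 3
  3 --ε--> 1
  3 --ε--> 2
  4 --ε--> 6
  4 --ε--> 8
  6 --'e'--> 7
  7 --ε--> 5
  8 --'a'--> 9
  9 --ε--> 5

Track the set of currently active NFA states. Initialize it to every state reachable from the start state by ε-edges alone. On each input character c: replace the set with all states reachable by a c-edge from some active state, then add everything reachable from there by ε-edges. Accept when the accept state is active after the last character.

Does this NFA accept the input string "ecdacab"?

Answer: REJECT

Steps:
initial (ε-close {0}): {0,1,2,4,6,8}
'e' @ 1: {5,7}  (accept∈set)
'c' @ 2: {}  — dead — no transitions
rest 'dacab' ignored (set empty)
after full input: {}  (accept=5 not in)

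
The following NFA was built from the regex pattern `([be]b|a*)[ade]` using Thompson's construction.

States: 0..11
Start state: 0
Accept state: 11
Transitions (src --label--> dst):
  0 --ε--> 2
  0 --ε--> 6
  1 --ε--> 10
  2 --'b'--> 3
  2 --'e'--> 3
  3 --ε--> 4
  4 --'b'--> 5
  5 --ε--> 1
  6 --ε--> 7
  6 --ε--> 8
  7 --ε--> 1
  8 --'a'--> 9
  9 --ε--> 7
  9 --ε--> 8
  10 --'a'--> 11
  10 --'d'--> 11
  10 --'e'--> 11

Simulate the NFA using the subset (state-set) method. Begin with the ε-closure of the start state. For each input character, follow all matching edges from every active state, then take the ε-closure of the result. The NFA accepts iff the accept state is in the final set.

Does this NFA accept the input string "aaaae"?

Answer: ACCEPT

Trace:
start: ε-closure({0}) = {0,1,2,6,7,8,10}
'a' @ 1: {1,7,8,9,10,11}  ✓accept
'a' @ 2: {1,7,8,9,10,11}  ✓accept
'a' @ 3: {1,7,8,9,10,11}  ✓accept
'a' @ 4: {1,7,8,9,10,11}  ✓accept
'e' @ 5: {11}  ✓accept
final: {11}; accept 11 in set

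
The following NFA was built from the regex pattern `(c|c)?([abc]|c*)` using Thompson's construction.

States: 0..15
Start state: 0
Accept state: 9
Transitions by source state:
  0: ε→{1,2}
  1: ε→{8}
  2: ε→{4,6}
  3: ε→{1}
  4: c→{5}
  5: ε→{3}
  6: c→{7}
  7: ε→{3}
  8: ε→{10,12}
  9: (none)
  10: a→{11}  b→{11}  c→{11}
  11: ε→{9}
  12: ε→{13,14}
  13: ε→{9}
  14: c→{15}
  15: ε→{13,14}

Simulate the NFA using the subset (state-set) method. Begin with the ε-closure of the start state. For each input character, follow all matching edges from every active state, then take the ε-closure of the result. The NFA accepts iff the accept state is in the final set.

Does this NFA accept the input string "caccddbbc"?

Answer: REJECT

Trace:
start: ε-closure({0}) = {0,1,2,4,6,8,9,10,12,13,14}
'c' @ 1: {1,3,5,7,8,9,10,11,12,13,14,15}  ✓accept
'a' @ 2: {9,11}  ✓accept
'c' @ 3: {}  — dead — no transitions
rest 'cddbbc' ignored (set empty)
final: {}; accept 9 not in set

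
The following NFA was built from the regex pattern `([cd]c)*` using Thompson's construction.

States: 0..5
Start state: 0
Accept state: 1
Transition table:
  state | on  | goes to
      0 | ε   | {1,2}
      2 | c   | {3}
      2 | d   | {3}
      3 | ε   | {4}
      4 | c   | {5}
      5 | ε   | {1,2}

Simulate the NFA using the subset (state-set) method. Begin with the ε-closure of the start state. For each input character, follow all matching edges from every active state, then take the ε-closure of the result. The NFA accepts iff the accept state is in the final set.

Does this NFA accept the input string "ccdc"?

Answer: ACCEPT

Trace:
initial (ε-close {0}): {0,1,2}
'c' @ 1: {3,4}
'c' @ 2: {1,2,5}  ✓accept
'd' @ 3: {3,4}
'c' @ 4: {1,2,5}  ✓accept
after full input: {1,2,5}  (accept=1 in)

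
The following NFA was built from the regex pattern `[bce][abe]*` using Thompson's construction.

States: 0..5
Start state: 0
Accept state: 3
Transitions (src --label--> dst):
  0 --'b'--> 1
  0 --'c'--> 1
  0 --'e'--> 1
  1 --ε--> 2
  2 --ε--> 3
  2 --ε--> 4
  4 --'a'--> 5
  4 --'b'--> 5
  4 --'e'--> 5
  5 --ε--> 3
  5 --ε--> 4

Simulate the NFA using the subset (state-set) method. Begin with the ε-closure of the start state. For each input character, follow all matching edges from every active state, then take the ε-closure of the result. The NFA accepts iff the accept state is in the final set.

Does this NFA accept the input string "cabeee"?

Answer: ACCEPT

Derivation:
S₀ = ε-closure({0}) = {0}
'c' @ 1: {1,2,3,4}  ✓accept
'a' @ 2: {3,4,5}  ✓accept
'b' @ 3: {3,4,5}  ✓accept
'e' @ 4: {3,4,5}  ✓accept
'e' @ 5: {3,4,5}  ✓accept
'e' @ 6: {3,4,5}  ✓accept
final: {3,4,5}; accept 3 in set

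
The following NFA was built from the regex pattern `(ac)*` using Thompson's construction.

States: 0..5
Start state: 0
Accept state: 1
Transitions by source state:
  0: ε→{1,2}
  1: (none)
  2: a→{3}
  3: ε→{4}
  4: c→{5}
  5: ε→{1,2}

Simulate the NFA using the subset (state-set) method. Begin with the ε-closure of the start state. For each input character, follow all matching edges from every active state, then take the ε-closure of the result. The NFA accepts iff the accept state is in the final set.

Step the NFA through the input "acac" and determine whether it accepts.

Answer: ACCEPT

Trace:
S₀ = ε-closure({0}) = {0,1,2}
'a' @ 1: {3,4}
'c' @ 2: {1,2,5}  ✓accept
'a' @ 3: {3,4}
'c' @ 4: {1,2,5}  ✓accept
after full input: {1,2,5}  (accept=1 in)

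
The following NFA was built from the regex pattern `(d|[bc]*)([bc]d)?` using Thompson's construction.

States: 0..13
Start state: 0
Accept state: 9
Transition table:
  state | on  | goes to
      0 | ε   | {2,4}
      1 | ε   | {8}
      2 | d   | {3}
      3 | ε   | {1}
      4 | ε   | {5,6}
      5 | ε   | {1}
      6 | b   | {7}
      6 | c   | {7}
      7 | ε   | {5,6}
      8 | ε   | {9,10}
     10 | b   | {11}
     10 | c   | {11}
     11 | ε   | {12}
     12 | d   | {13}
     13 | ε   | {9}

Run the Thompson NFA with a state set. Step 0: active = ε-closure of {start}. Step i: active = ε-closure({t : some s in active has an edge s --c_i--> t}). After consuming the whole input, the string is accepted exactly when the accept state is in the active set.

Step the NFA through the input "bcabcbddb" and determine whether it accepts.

Answer: REJECT

Derivation:
initial (ε-close {0}): {0,1,2,4,5,6,8,9,10}
'b' @ 1: {1,5,6,7,8,9,10,11,12}  ✓accept
'c' @ 2: {1,5,6,7,8,9,10,11,12}  ✓accept
'a' @ 3: {}  — state set empty
rest 'bcbddb' ignored (set empty)
final: {}; accept 9 not in set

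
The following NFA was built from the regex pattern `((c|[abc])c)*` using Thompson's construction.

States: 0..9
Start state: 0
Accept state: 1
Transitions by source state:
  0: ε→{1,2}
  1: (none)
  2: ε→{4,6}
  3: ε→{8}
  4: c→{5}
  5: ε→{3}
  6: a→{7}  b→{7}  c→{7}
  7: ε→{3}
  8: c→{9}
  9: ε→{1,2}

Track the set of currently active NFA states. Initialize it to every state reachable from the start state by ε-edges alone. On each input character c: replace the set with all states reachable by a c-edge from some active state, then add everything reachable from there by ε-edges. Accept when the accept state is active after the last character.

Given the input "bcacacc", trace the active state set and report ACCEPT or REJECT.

S₀ = ε-closure({0}) = {0,1,2,4,6}
'b' @ 1: {3,7,8}
'c' @ 2: {1,2,4,6,9}  ✓accept
'a' @ 3: {3,7,8}
'c' @ 4: {1,2,4,6,9}  ✓accept
'a' @ 5: {3,7,8}
'c' @ 6: {1,2,4,6,9}  ✓accept
'c' @ 7: {3,5,7,8}
end set {3,5,7,8} — state 1 not in

Answer: REJECT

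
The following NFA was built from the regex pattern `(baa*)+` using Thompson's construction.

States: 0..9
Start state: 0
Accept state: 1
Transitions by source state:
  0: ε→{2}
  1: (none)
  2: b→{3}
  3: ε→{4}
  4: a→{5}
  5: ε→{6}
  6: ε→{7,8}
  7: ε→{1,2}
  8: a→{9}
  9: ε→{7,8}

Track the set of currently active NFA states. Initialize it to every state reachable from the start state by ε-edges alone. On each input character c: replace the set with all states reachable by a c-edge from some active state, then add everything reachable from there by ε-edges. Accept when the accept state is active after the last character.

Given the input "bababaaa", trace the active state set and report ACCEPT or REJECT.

Answer: ACCEPT

Trace:
start: ε-closure({0}) = {0,2}
'b' @ 1: {3,4}
'a' @ 2: {1,2,5,6,7,8}  ✓accept
'b' @ 3: {3,4}
'a' @ 4: {1,2,5,6,7,8}  ✓accept
'b' @ 5: {3,4}
'a' @ 6: {1,2,5,6,7,8}  ✓accept
'a' @ 7: {1,2,7,8,9}  ✓accept
'a' @ 8: {1,2,7,8,9}  ✓accept
end set {1,2,7,8,9} — state 1 in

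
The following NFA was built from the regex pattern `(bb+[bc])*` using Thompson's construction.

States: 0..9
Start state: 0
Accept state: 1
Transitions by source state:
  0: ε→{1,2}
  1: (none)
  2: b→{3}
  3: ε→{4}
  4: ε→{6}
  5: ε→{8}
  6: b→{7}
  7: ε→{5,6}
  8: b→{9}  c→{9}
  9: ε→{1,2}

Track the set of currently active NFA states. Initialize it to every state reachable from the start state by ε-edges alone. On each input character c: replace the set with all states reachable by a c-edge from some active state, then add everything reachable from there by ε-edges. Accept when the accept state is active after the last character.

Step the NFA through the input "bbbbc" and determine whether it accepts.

start: ε-closure({0}) = {0,1,2}
'b' @ 1: {3,4,6}
'b' @ 2: {5,6,7,8}
'b' @ 3: {1,2,5,6,7,8,9}  [accepting]
'b' @ 4: {1,2,3,4,5,6,7,8,9}  [accepting]
'c' @ 5: {1,2,9}  [accepting]
final: {1,2,9}; accept 1 in set

Answer: ACCEPT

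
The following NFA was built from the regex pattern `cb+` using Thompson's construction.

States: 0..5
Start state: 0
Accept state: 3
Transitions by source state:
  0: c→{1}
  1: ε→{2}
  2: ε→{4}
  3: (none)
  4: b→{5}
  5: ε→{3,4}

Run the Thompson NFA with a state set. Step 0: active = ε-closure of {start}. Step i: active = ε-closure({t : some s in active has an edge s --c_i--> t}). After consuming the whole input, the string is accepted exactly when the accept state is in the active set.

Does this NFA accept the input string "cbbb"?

Answer: ACCEPT

Steps:
initial (ε-close {0}): {0}
'c' @ 1: {1,2,4}
'b' @ 2: {3,4,5}  (accept∈set)
'b' @ 3: {3,4,5}  (accept∈set)
'b' @ 4: {3,4,5}  (accept∈set)
final: {3,4,5}; accept 3 in set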